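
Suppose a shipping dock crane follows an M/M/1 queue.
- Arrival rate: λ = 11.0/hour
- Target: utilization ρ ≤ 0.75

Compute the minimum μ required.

ρ = λ/μ, so μ = λ/ρ
μ ≥ 11.0/0.75 = 14.6667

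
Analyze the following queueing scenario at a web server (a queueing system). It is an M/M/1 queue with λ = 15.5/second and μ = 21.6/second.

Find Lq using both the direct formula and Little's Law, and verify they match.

Method 1 (direct): Lq = λ²/(μ(μ-λ)) = 240.25/(21.6 × 6.10) = 1.8234

Method 2 (Little's Law):
W = 1/(μ-λ) = 1/6.10 = 0.163934
Wq = W - 1/μ = 0.163934 - 0.0462963 = 0.11764
Lq = λWq = 15.5 × 0.11764 = 1.8234 ✔ (matches Method 1)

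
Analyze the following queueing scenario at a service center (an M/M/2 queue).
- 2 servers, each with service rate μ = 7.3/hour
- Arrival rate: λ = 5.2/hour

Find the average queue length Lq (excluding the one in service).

Traffic intensity: ρ = λ/(cμ) = 5.2/(2×7.3) = 0.3562
Since ρ = 0.3562 < 1, system is stable.
Offered load a = λ/μ = cρ = 5.2/7.3 = 0.7123
P₀ = [ Σₙ₌₀^1 aⁿ/n! + a^2/(2!(1-ρ)) ]⁻¹
Σ = a^0/0! + a^1/1! = 1.0000 + 0.7123 = 1.7123
a^2/(2!(1-ρ)) = 0.5074/(2 × 0.6438) = 0.3941
P₀ = 1/(1.7123 + 0.3941) = 0.4747
Lq = P₀·a^2·ρ / (2!(1-ρ)²) = 0.4747 × 0.5074 × 0.3562 / (2 × 0.4145) = 0.1035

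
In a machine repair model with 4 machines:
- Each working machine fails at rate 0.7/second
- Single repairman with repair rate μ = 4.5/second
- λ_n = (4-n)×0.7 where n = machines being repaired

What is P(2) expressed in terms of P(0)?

P(2)/P(0) = ∏_{i=0}^{2-1} λ_i/μ_{i+1}
= (4-0)×0.7/4.5 × (4-1)×0.7/4.5
= 0.2904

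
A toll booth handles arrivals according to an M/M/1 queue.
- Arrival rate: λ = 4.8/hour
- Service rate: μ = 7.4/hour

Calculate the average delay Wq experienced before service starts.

First, compute utilization: ρ = λ/μ = 4.8/7.4 = 0.6486
For M/M/1: Wq = λ/(μ(μ-λ))
Wq = 4.8/(7.4 × (7.4-4.8))
Wq = 4.8/(7.4 × 2.60)
Wq = 0.2495 hours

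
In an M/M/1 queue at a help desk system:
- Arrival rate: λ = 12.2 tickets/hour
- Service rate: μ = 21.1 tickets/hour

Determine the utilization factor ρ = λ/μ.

Server utilization: ρ = λ/μ
ρ = 12.2/21.1 = 0.5782
The server is busy 57.82% of the time.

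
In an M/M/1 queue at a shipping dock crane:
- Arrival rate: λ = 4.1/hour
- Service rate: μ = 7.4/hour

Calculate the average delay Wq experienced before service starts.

First, compute utilization: ρ = λ/μ = 4.1/7.4 = 0.5541
For M/M/1: Wq = λ/(μ(μ-λ))
Wq = 4.1/(7.4 × (7.4-4.1))
Wq = 4.1/(7.4 × 3.30)
Wq = 0.1679 hours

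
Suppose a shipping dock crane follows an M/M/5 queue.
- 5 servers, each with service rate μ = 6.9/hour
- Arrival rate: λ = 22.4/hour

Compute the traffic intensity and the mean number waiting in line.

Traffic intensity: ρ = λ/(cμ) = 22.4/(5×6.9) = 0.6493
Since ρ = 0.6493 < 1, system is stable.
Offered load a = λ/μ = cρ = 22.4/6.9 = 3.2464
P₀ = [ Σₙ₌₀^4 aⁿ/n! + a^5/(5!(1-ρ)) ]⁻¹
Σ = a^0/0! + a^1/1! + a^2/2! + a^3/3! + a^4/4! = 1.0000 + 3.2464 + 5.2695 + 5.7022 + 4.6279 = 19.8460
a^5/(5!(1-ρ)) = 360.5742/(120 × 0.350725) = 8.5674
P₀ = 1/(19.8460 + 8.5674) = 0.03519
Lq = P₀·a^5·ρ / (5!(1-ρ)²) = 0.03519 × 360.5742 × 0.6493 / (120 × 0.1230) = 0.5582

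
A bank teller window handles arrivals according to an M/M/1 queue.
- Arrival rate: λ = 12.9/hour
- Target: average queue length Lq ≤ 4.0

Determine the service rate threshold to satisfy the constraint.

For M/M/1: Lq = λ²/(μ(μ-λ))
Need Lq ≤ 4.0, i.e. μ(μ-λ) ≥ λ²/4.0
μ² - 12.9μ - 166.41/4.0 ≥ 0  →  μ² - 12.9μ - 41.6025 ≥ 0
Quadratic formula (positive root): μ = [λ + √(λ² + 4×41.6025)]/2
Discriminant: 166.41 + 4×41.6025 = 332.8200, √332.8200 = 18.2434
μ ≥ (12.9 + 18.2434)/2 = 15.5717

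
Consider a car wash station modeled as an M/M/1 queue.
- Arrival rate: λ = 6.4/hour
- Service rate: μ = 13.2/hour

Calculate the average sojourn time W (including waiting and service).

First, compute utilization: ρ = λ/μ = 6.4/13.2 = 0.4848
For M/M/1: W = 1/(μ-λ)
W = 1/(13.2-6.4) = 1/6.80
W = 0.1471 hours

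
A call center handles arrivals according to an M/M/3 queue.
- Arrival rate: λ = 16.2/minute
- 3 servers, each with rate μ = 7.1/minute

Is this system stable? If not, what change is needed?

Stability requires ρ = λ/(cμ) < 1
ρ = 16.2/(3 × 7.1) = 16.2/21.30 = 0.7606
Since 0.7606 < 1, the system is STABLE.
The servers are busy 76.06% of the time.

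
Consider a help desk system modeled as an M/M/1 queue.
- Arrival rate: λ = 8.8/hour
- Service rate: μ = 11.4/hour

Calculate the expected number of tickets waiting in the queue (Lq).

ρ = λ/μ = 8.8/11.4 = 0.7719
For M/M/1: Lq = λ²/(μ(μ-λ))
Lq = 77.44/(11.4 × 2.60)
Lq = 2.6127 tickets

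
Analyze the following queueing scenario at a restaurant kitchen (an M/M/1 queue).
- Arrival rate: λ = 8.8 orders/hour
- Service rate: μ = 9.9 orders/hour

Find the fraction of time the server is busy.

Server utilization: ρ = λ/μ
ρ = 8.8/9.9 = 0.8889
The server is busy 88.89% of the time.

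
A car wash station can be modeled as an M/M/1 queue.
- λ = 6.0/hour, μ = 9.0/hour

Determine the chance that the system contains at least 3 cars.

ρ = λ/μ = 6.0/9.0 = 0.6667
P(N ≥ n) = ρⁿ
P(N ≥ 3) = 0.6667^3
P(N ≥ 3) = 0.2963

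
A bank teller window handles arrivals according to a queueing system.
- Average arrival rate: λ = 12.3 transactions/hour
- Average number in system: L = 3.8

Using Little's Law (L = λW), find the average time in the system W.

Little's Law: L = λW, so W = L/λ
W = 3.8/12.3 = 0.3089 hours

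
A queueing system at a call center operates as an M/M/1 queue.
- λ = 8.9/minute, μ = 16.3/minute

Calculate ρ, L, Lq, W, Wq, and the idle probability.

Step 1: ρ = λ/μ = 8.9/16.3 = 0.5460
Step 2: L = λ/(μ-λ) = 8.9/7.40 = 1.2027
Step 3: Lq = λ²/(μ(μ-λ)) = 79.21/(16.3×7.40) = 0.6567
Step 4: W = 1/(μ-λ) = 1/7.40 = 0.13514
Step 5: Wq = λ/(μ(μ-λ)) = 8.9/(16.3×7.40) = 0.07379
Step 6: P(0) = 1-ρ = 0.4540
Verify: L = λW = 8.9×0.13514 = 1.2027 ✔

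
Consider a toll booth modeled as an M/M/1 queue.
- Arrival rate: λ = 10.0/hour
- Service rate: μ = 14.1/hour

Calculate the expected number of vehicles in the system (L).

ρ = λ/μ = 10.0/14.1 = 0.7092
For M/M/1: L = λ/(μ-λ)
L = 10.0/(14.1-10.0) = 10.0/4.10
L = 2.4390 vehicles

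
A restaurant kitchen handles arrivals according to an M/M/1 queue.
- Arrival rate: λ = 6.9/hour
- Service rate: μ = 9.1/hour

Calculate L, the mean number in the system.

ρ = λ/μ = 6.9/9.1 = 0.7582
For M/M/1: L = λ/(μ-λ)
L = 6.9/(9.1-6.9) = 6.9/2.20
L = 3.1364 orders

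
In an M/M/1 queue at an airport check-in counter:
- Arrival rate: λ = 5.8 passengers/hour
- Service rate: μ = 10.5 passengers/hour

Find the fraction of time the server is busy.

Server utilization: ρ = λ/μ
ρ = 5.8/10.5 = 0.5524
The server is busy 55.24% of the time.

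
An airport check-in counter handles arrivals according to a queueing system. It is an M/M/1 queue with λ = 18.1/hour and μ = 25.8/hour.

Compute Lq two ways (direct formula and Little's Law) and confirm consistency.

Method 1 (direct): Lq = λ²/(μ(μ-λ)) = 327.61/(25.8 × 7.70) = 1.6491

Method 2 (Little's Law):
W = 1/(μ-λ) = 1/7.70 = 0.12987
Wq = W - 1/μ = 0.12987 - 0.038760 = 0.09111
Lq = λWq = 18.1 × 0.09111 = 1.6491 ✔ (matches Method 1)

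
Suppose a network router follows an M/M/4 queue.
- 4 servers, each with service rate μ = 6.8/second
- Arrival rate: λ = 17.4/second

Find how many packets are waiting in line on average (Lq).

Traffic intensity: ρ = λ/(cμ) = 17.4/(4×6.8) = 0.6397
Since ρ = 0.6397 < 1, system is stable.
Offered load a = λ/μ = cρ = 17.4/6.8 = 2.5588
P₀ = [ Σₙ₌₀^3 aⁿ/n! + a^4/(4!(1-ρ)) ]⁻¹
Σ = a^0/0! + a^1/1! + a^2/2! + a^3/3! = 1.00000 + 2.55882 + 3.27379 + 2.79235 = 9.6250
a^4/(4!(1-ρ)) = 42.8708/(24 × 0.3603) = 4.9578
P₀ = 1/(9.6250 + 4.9578) = 0.06857
Lq = P₀·a^4·ρ / (4!(1-ρ)²) = 0.068574 × 42.8708 × 0.63971 / (24 × 0.12981) = 0.6036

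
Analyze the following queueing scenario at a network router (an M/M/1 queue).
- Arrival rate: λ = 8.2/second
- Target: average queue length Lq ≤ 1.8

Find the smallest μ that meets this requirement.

For M/M/1: Lq = λ²/(μ(μ-λ))
Need Lq ≤ 1.8, i.e. μ(μ-λ) ≥ λ²/1.8
μ² - 8.2μ - 67.24/1.8 ≥ 0  →  μ² - 8.2μ - 37.355556 ≥ 0
Quadratic formula (positive root): μ = [λ + √(λ² + 4×37.355556)]/2
Discriminant: 67.24 + 4×37.355556 = 216.66222, √216.66222 = 14.7195
μ ≥ (8.2 + 14.7195)/2 = 11.4597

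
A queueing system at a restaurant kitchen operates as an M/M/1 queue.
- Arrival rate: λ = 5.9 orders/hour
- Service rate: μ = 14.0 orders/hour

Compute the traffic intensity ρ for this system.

Server utilization: ρ = λ/μ
ρ = 5.9/14.0 = 0.4214
The server is busy 42.14% of the time.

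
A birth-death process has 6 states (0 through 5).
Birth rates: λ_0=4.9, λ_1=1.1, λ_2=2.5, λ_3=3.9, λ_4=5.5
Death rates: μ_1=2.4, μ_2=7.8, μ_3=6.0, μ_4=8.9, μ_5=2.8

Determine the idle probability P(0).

Ratios P(n)/P(0) = (λ₀···λₙ₋₁)/(μ₁···μₙ):
P(1)/P(0) = (4.9)/(2.4) = 2.0417
P(2)/P(0) = (4.9×1.1)/(2.4×7.8) = 0.28793
P(3)/P(0) = (4.9×1.1×2.5)/(2.4×7.8×6.0) = 0.11997
P(4)/P(0) = (4.9×1.1×2.5×3.9)/(2.4×7.8×6.0×8.9) = 0.052571
P(5)/P(0) = (4.9×1.1×2.5×3.9×5.5)/(2.4×7.8×6.0×8.9×2.8) = 0.10326

Normalization: ∑ P(n) = 1
P(0) × (1.0000 + 2.0417 + 0.28793 + 0.11997 + 0.052571 + 0.10326) = 1
P(0) × 3.6054 = 1
P(0) = 1/3.6054 = 0.2774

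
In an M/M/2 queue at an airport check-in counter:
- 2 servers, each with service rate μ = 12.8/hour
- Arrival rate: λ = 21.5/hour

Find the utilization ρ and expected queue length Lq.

Traffic intensity: ρ = λ/(cμ) = 21.5/(2×12.8) = 0.8398
Since ρ = 0.8398 < 1, system is stable.
Offered load a = λ/μ = cρ = 21.5/12.8 = 1.6797
P₀ = [ Σₙ₌₀^1 aⁿ/n! + a^2/(2!(1-ρ)) ]⁻¹
Σ = a^0/0! + a^1/1! = 1.0000 + 1.6797 = 2.6797
a^2/(2!(1-ρ)) = 2.8214/(2 × 0.16016) = 8.8081
P₀ = 1/(2.6797 + 8.8081) = 0.08705
Lq = P₀·a^2·ρ / (2!(1-ρ)²) = 0.0870488 × 2.82135 × 0.839844 / (2 × 0.0256500) = 4.0207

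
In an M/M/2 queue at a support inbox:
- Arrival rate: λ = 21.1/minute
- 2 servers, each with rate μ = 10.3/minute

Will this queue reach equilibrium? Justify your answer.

Stability requires ρ = λ/(cμ) < 1
ρ = 21.1/(2 × 10.3) = 21.1/20.60 = 1.0243
Since 1.0243 ≥ 1, the system is UNSTABLE.
Need c > λ/μ = 21.1/10.3 = 2.05.
Minimum servers needed: c = 3.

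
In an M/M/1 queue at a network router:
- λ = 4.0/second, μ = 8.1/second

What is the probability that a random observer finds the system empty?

ρ = λ/μ = 4.0/8.1 = 0.4938
P(0) = 1 - ρ = 1 - 0.4938 = 0.5062
The server is idle 50.62% of the time.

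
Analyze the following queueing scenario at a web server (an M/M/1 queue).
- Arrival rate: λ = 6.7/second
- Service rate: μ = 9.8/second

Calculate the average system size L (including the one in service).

ρ = λ/μ = 6.7/9.8 = 0.6837
For M/M/1: L = λ/(μ-λ)
L = 6.7/(9.8-6.7) = 6.7/3.10
L = 2.1613 requests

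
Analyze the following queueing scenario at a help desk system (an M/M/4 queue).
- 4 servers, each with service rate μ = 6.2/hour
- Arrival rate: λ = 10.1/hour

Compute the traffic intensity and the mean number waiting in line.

Traffic intensity: ρ = λ/(cμ) = 10.1/(4×6.2) = 0.4073
Since ρ = 0.4073 < 1, system is stable.
Offered load a = λ/μ = cρ = 10.1/6.2 = 1.6290
P₀ = [ Σₙ₌₀^3 aⁿ/n! + a^4/(4!(1-ρ)) ]⁻¹
Σ = a^0/0! + a^1/1! + a^2/2! + a^3/3! = 1.0000 + 1.6290 + 1.3269 + 0.7205 = 4.6764
a^4/(4!(1-ρ)) = 7.0424/(24 × 0.59274) = 0.4950
P₀ = 1/(4.6764 + 0.4950) = 0.1934
Lq = P₀·a^4·ρ / (4!(1-ρ)²) = 0.19337 × 7.0424 × 0.40726 / (24 × 0.35134) = 0.06577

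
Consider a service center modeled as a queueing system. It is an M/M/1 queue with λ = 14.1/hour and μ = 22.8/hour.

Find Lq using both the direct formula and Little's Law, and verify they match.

Method 1 (direct): Lq = λ²/(μ(μ-λ)) = 198.81/(22.8 × 8.70) = 1.0023

Method 2 (Little's Law):
W = 1/(μ-λ) = 1/8.70 = 0.114943
Wq = W - 1/μ = 0.114943 - 0.0438596 = 0.071083
Lq = λWq = 14.1 × 0.071083 = 1.0023 ✔ (matches Method 1)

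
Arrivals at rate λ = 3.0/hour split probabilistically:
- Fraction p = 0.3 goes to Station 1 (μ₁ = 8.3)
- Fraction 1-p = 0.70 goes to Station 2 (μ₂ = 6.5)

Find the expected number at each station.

Effective rates: λ₁ = 3.0×0.3 = 0.9, λ₂ = 3.0×0.70 = 2.1
Station 1: ρ₁ = 0.9/8.3 = 0.1084, L₁ = ρ₁/(1-ρ₁) = 0.1084/(1-0.1084) = 0.1216
Station 2: ρ₂ = 2.1/6.5 = 0.3231, L₂ = ρ₂/(1-ρ₂) = 0.3231/(1-0.3231) = 0.4773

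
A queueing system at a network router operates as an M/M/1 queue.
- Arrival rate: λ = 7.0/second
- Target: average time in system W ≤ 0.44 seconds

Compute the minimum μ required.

For M/M/1: W = 1/(μ-λ)
Need W ≤ 0.44, so 1/(μ-λ) ≤ 0.44
μ - λ ≥ 1/0.44 = 2.2727
μ ≥ 7.0 + 2.2727 = 9.2727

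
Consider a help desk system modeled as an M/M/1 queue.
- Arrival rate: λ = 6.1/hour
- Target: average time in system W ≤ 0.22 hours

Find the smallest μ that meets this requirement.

For M/M/1: W = 1/(μ-λ)
Need W ≤ 0.22, so 1/(μ-λ) ≤ 0.22
μ - λ ≥ 1/0.22 = 4.5455
μ ≥ 6.1 + 4.5455 = 10.6455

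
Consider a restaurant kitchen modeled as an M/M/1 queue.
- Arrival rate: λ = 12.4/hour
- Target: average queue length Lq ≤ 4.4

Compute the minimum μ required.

For M/M/1: Lq = λ²/(μ(μ-λ))
Need Lq ≤ 4.4, i.e. μ(μ-λ) ≥ λ²/4.4
μ² - 12.4μ - 153.76/4.4 ≥ 0  →  μ² - 12.4μ - 34.94545 ≥ 0
Quadratic formula (positive root): μ = [λ + √(λ² + 4×34.94545)]/2
Discriminant: 153.76 + 4×34.94545 = 293.5418, √293.5418 = 17.1331
μ ≥ (12.4 + 17.1331)/2 = 14.7665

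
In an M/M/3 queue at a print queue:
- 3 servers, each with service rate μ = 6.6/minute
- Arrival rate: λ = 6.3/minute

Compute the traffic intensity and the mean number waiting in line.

Traffic intensity: ρ = λ/(cμ) = 6.3/(3×6.6) = 0.3182
Since ρ = 0.3182 < 1, system is stable.
Offered load a = λ/μ = cρ = 6.3/6.6 = 0.9545
P₀ = [ Σₙ₌₀^2 aⁿ/n! + a^3/(3!(1-ρ)) ]⁻¹
Σ = a^0/0! + a^1/1! + a^2/2! = 1.0000 + 0.9545 + 0.4556 = 2.4101
a^3/(3!(1-ρ)) = 0.8697/(6 × 0.6818) = 0.2126
P₀ = 1/(2.4101 + 0.2126) = 0.3813
Lq = P₀·a^3·ρ / (3!(1-ρ)²) = 0.3813 × 0.8697 × 0.3182 / (6 × 0.4649) = 0.03783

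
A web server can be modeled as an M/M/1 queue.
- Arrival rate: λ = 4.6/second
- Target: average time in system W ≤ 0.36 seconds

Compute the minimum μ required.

For M/M/1: W = 1/(μ-λ)
Need W ≤ 0.36, so 1/(μ-λ) ≤ 0.36
μ - λ ≥ 1/0.36 = 2.7778
μ ≥ 4.6 + 2.7778 = 7.3778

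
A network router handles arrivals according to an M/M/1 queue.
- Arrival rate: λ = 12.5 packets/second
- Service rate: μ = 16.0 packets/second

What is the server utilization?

Server utilization: ρ = λ/μ
ρ = 12.5/16.0 = 0.7812
The server is busy 78.12% of the time.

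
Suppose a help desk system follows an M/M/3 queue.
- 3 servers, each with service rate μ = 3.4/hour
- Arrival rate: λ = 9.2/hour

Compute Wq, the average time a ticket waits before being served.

Traffic intensity: ρ = λ/(cμ) = 9.2/(3×3.4) = 0.9020
Since ρ = 0.9020 < 1, system is stable.
Offered load a = λ/μ = cρ = 9.2/3.4 = 2.7059
P₀ = [ Σₙ₌₀^2 aⁿ/n! + a^3/(3!(1-ρ)) ]⁻¹
Σ = a^0/0! + a^1/1! + a^2/2! = 1.0000 + 2.7059 + 3.6609 = 7.3668
a^3/(3!(1-ρ)) = 19.8119/(6 × 0.098039) = 33.6803
P₀ = 1/(7.3668 + 33.6803) = 0.02436
Lq = P₀·a^3·ρ / (3!(1-ρ)²) = 0.0243623 × 19.8119 × 0.901961 / (6 × 0.00961169) = 7.5489
Wq = Lq/λ = 7.5489/9.2 = 0.8205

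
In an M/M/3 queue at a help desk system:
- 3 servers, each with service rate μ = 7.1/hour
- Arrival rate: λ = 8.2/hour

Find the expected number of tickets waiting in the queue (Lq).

Traffic intensity: ρ = λ/(cμ) = 8.2/(3×7.1) = 0.3850
Since ρ = 0.3850 < 1, system is stable.
Offered load a = λ/μ = cρ = 8.2/7.1 = 1.1549
P₀ = [ Σₙ₌₀^2 aⁿ/n! + a^3/(3!(1-ρ)) ]⁻¹
Σ = a^0/0! + a^1/1! + a^2/2! = 1.00000 + 1.15493 + 0.666931 = 2.8219
a^3/(3!(1-ρ)) = 1.5405/(6 × 0.6150) = 0.4175
P₀ = 1/(2.8219 + 0.4175) = 0.3087
Lq = P₀·a^3·ρ / (3!(1-ρ)²) = 0.30871 × 1.5405 × 0.38498 / (6 × 0.37825) = 0.08067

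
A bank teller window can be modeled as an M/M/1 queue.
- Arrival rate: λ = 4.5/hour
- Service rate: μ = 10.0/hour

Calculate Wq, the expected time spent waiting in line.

First, compute utilization: ρ = λ/μ = 4.5/10.0 = 0.4500
For M/M/1: Wq = λ/(μ(μ-λ))
Wq = 4.5/(10.0 × (10.0-4.5))
Wq = 4.5/(10.0 × 5.50)
Wq = 0.08182 hours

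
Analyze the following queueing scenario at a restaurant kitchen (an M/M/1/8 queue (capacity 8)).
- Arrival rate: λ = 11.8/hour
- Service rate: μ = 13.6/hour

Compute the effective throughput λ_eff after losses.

ρ = λ/μ = 11.8/13.6 = 0.86765
P₀ = (1-ρ)/(1-ρ^(K+1)) = (1-0.86765)/(1-0.86765^9) = 0.13235/0.72132 = 0.1835
P_K = P₀×ρ^K = 0.18348 × 0.86765^8 = 0.18348 × 0.32119 = 0.05893
λ_eff = λ(1-P_K) = 11.8 × (1 - 0.05893) = 11.8 × 0.94107 = 11.1046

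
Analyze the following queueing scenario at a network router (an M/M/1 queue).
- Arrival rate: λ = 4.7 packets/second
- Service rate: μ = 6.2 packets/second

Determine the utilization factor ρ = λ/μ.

Server utilization: ρ = λ/μ
ρ = 4.7/6.2 = 0.7581
The server is busy 75.81% of the time.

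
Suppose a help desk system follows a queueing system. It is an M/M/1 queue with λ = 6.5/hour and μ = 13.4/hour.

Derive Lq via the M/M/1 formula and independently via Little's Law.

Method 1 (direct): Lq = λ²/(μ(μ-λ)) = 42.25/(13.4 × 6.90) = 0.4570

Method 2 (Little's Law):
W = 1/(μ-λ) = 1/6.90 = 0.14493
Wq = W - 1/μ = 0.14493 - 0.074627 = 0.07030
Lq = λWq = 6.5 × 0.07030 = 0.4570 ✔ (matches Method 1)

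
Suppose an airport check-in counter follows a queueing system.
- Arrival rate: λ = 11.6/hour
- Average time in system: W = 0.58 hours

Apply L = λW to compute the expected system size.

Little's Law: L = λW
L = 11.6 × 0.58 = 6.7280 passengers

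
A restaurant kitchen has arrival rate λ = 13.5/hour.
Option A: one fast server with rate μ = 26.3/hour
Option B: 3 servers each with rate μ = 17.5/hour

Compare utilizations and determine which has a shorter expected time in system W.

Option A: single server μ = 26.3 (M/M/1)
  ρ_A = 13.5/26.3 = 0.5133
  W_A = 1/(μ-λ) = 1/(26.3-13.5) = 1/12.80 = 0.07812

Option B: 3 servers μ = 17.5 (M/M/3)
  ρ_B = λ/(cμ) = 13.5/(3×17.5) = 0.2571
  Offered load a = λ/μ = cρ = 13.5/17.5 = 0.7714
  P₀ = [ Σₙ₌₀^2 aⁿ/n! + a^3/(3!(1-ρ)) ]⁻¹
  Σ = a^0/0! + a^1/1! + a^2/2! = 1.0000 + 0.7714 + 0.2976 = 2.0690
  a^3/(3!(1-ρ)) = 0.4591/(6 × 0.7429) = 0.1030
  P₀ = 1/(2.0690 + 0.1030) = 0.4604
  Lq = P₀·a^3·ρ / (3!(1-ρ)²) = 0.460410 × 0.459079 × 0.257143 / (6 × 0.551837) = 0.01642
  Wq_B = Lq/λ = 0.01642/13.5 = 0.001216
  W_B = Wq_B + 1/μ = 0.001216 + 0.05714 = 0.05836

Since W_B = 0.05836 < W_A = 0.07812, Option B (multiple servers) has the shorter time in system.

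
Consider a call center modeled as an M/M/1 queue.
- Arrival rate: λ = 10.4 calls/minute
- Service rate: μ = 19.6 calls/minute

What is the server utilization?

Server utilization: ρ = λ/μ
ρ = 10.4/19.6 = 0.5306
The server is busy 53.06% of the time.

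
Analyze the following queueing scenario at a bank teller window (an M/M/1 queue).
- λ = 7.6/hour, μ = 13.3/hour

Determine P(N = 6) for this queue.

ρ = λ/μ = 7.6/13.3 = 0.5714
P(n) = (1-ρ)ρⁿ
P(6) = (1-0.5714) × 0.5714^6
P(6) = 0.4286 × 0.03480
P(6) = 0.01492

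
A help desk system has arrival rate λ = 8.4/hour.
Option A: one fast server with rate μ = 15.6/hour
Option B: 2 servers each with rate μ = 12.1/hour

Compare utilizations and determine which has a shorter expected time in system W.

Option A: single server μ = 15.6 (M/M/1)
  ρ_A = 8.4/15.6 = 0.5385
  W_A = 1/(μ-λ) = 1/(15.6-8.4) = 1/7.20 = 0.1389

Option B: 2 servers μ = 12.1 (M/M/2)
  ρ_B = λ/(cμ) = 8.4/(2×12.1) = 0.3471
  Offered load a = λ/μ = cρ = 8.4/12.1 = 0.6942
  P₀ = [ Σₙ₌₀^1 aⁿ/n! + a^2/(2!(1-ρ)) ]⁻¹
  Σ = a^0/0! + a^1/1! = 1.0000 + 0.6942 = 1.6942
  a^2/(2!(1-ρ)) = 0.48193/(2 × 0.65289) = 0.3691
  P₀ = 1/(1.6942 + 0.3691) = 0.4847
  Lq = P₀·a^2·ρ / (2!(1-ρ)²) = 0.48466 × 0.48193 × 0.34711 / (2 × 0.42627) = 0.09510
  Wq_B = Lq/λ = 0.09510/8.4 = 0.011321
  W_B = Wq_B + 1/μ = 0.011321 + 0.082645 = 0.09397

Since W_B = 0.09397 < W_A = 0.1389, Option B (multiple servers) has the shorter time in system.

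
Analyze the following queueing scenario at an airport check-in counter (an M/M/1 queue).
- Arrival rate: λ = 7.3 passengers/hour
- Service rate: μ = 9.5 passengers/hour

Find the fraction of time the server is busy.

Server utilization: ρ = λ/μ
ρ = 7.3/9.5 = 0.7684
The server is busy 76.84% of the time.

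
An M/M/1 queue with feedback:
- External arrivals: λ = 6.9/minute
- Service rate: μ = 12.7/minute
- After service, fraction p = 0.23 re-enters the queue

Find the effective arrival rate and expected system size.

Effective arrival rate: λ_eff = λ/(1-p) = 6.9/(1-0.23) = 6.9/0.77 = 8.9610
ρ = λ_eff/μ = 8.9610/12.7 = 0.7056
L = ρ/(1-ρ) = 0.7056/(1-0.7056) = 2.3967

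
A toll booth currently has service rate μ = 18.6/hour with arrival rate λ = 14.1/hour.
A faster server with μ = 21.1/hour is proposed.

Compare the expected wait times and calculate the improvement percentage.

System 1: ρ₁ = 14.1/18.6 = 0.7581, W₁ = 1/(18.6-14.1) = 0.22222
System 2: ρ₂ = 14.1/21.1 = 0.6682, W₂ = 1/(21.1-14.1) = 0.14286
Improvement: (W₁-W₂)/W₁ = (0.22222-0.14286)/0.22222 = 35.71%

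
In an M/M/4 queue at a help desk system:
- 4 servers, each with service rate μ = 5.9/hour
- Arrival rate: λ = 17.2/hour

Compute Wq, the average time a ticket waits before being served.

Traffic intensity: ρ = λ/(cμ) = 17.2/(4×5.9) = 0.7288
Since ρ = 0.7288 < 1, system is stable.
Offered load a = λ/μ = cρ = 17.2/5.9 = 2.9153
P₀ = [ Σₙ₌₀^3 aⁿ/n! + a^4/(4!(1-ρ)) ]⁻¹
Σ = a^0/0! + a^1/1! + a^2/2! + a^3/3! = 1.00000 + 2.91525 + 4.24935 + 4.12932 = 12.2939
a^4/(4!(1-ρ)) = 72.2280/(24 × 0.271186) = 11.0975
P₀ = 1/(12.2939 + 11.0975) = 0.04275
Lq = P₀·a^4·ρ / (4!(1-ρ)²) = 0.04275 × 72.2280 × 0.7288 / (24 × 0.07354) = 1.2750
Wq = Lq/λ = 1.2750/17.2 = 0.07413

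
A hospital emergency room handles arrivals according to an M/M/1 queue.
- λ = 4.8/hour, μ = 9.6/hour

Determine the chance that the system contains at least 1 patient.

ρ = λ/μ = 4.8/9.6 = 0.5000
P(N ≥ n) = ρⁿ
P(N ≥ 1) = 0.5000^1
P(N ≥ 1) = 0.5000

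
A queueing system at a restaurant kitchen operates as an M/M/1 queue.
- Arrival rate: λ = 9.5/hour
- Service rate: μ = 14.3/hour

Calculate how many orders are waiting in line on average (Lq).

ρ = λ/μ = 9.5/14.3 = 0.6643
For M/M/1: Lq = λ²/(μ(μ-λ))
Lq = 90.25/(14.3 × 4.80)
Lq = 1.3148 orders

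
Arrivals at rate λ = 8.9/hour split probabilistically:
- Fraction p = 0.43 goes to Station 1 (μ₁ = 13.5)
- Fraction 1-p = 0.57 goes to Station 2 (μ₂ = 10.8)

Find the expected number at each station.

Effective rates: λ₁ = 8.9×0.43 = 3.827, λ₂ = 8.9×0.57 = 5.073
Station 1: ρ₁ = 3.827/13.5 = 0.28348, L₁ = ρ₁/(1-ρ₁) = 0.28348/(1-0.28348) = 0.3956
Station 2: ρ₂ = 5.073/10.8 = 0.46972, L₂ = ρ₂/(1-ρ₂) = 0.46972/(1-0.46972) = 0.8858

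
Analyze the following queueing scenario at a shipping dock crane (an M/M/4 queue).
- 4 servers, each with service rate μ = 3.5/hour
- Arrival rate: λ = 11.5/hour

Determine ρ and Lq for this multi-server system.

Traffic intensity: ρ = λ/(cμ) = 11.5/(4×3.5) = 0.8214
Since ρ = 0.8214 < 1, system is stable.
Offered load a = λ/μ = cρ = 11.5/3.5 = 3.2857
P₀ = [ Σₙ₌₀^3 aⁿ/n! + a^4/(4!(1-ρ)) ]⁻¹
Σ = a^0/0! + a^1/1! + a^2/2! + a^3/3! = 1.00000 + 3.28571 + 5.39796 + 5.91205 = 15.5957
a^4/(4!(1-ρ)) = 116.5519/(24 × 0.1785714) = 27.1954
P₀ = 1/(15.5957 + 27.1954) = 0.02337
Lq = P₀·a^4·ρ / (4!(1-ρ)²) = 0.0233693 × 116.5519 × 0.821429 / (24 × 0.0318878) = 2.9235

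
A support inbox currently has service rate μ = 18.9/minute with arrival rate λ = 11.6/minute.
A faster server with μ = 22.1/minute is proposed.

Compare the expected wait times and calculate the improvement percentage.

System 1: ρ₁ = 11.6/18.9 = 0.6138, W₁ = 1/(18.9-11.6) = 0.1370
System 2: ρ₂ = 11.6/22.1 = 0.5249, W₂ = 1/(22.1-11.6) = 0.09524
Improvement: (W₁-W₂)/W₁ = (0.1370-0.09524)/0.1370 = 30.48%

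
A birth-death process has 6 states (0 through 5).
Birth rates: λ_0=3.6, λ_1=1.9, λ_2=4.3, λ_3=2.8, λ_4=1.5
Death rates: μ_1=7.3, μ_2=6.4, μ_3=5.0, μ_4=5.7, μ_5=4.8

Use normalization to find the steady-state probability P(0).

Ratios P(n)/P(0) = (λ₀···λₙ₋₁)/(μ₁···μₙ):
P(1)/P(0) = (3.6)/(7.3) = 0.49315
P(2)/P(0) = (3.6×1.9)/(7.3×6.4) = 0.14640
P(3)/P(0) = (3.6×1.9×4.3)/(7.3×6.4×5.0) = 0.12591
P(4)/P(0) = (3.6×1.9×4.3×2.8)/(7.3×6.4×5.0×5.7) = 0.061849
P(5)/P(0) = (3.6×1.9×4.3×2.8×1.5)/(7.3×6.4×5.0×5.7×4.8) = 0.019328

Normalization: ∑ P(n) = 1
P(0) × (1.0000 + 0.49315 + 0.14640 + 0.12591 + 0.061849 + 0.019328) = 1
P(0) × 1.8466 = 1
P(0) = 1/1.8466 = 0.5415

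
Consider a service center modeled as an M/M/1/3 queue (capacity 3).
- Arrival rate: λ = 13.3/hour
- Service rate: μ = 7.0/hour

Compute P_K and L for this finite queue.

ρ = λ/μ = 13.3/7.0 = 1.9000
P₀ = (1-ρ)/(1-ρ^(K+1)) = (1-1.9000)/(1-1.9000^4) = -0.9000/-12.0321 = 0.07480
P_K = P₀×ρ^K = 0.07480 × 1.9000^3 = 0.07480 × 6.8590 = 0.5131
Blocking probability P_3 = 0.5131 (51.31%)
L = ρ[1 - (K+1)ρ^K + Kρ^(K+1)] / [(1-ρ)(1-ρ^(K+1))]
L = 1.9000 × (1 - 4×6.8590 + 3×13.0321) / ((1 - 1.9000) × (1 - 13.0321)) = 2.2213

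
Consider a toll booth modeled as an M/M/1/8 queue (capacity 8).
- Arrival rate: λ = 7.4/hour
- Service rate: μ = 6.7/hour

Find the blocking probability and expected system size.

ρ = λ/μ = 7.4/6.7 = 1.104478
P₀ = (1-ρ)/(1-ρ^(K+1)) = (1-1.104478)/(1-1.104478^9) = -0.104478/-1.44576 = 0.07227
P_K = P₀×ρ^K = 0.07227 × 1.104478^8 = 0.07227 × 2.2144 = 0.1600
Blocking probability P_8 = 0.1600 (16.00%)
L = ρ[1 - (K+1)ρ^K + Kρ^(K+1)] / [(1-ρ)(1-ρ^(K+1))]
L = 1.104478 × (1 - 9×2.2144025 + 8×2.4457588) / ((1 - 1.104478) × (1 - 2.4457588)) = 4.6537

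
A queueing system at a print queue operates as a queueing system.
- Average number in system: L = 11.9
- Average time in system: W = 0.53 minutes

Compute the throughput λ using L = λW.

Little's Law: L = λW, so λ = L/W
λ = 11.9/0.53 = 22.4528 jobs/minute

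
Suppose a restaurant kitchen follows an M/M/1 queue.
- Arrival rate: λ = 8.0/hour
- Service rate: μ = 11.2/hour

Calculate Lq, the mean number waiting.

ρ = λ/μ = 8.0/11.2 = 0.7143
For M/M/1: Lq = λ²/(μ(μ-λ))
Lq = 64.00/(11.2 × 3.20)
Lq = 1.7857 orders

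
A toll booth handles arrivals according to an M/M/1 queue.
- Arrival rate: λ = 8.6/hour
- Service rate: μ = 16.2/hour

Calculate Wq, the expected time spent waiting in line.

First, compute utilization: ρ = λ/μ = 8.6/16.2 = 0.5309
For M/M/1: Wq = λ/(μ(μ-λ))
Wq = 8.6/(16.2 × (16.2-8.6))
Wq = 8.6/(16.2 × 7.60)
Wq = 0.06985 hours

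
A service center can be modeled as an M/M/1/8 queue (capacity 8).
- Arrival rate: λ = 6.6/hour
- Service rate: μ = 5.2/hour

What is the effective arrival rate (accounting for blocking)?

ρ = λ/μ = 6.6/5.2 = 1.26923
P₀ = (1-ρ)/(1-ρ^(K+1)) = (1-1.26923)/(1-1.26923^9) = -0.2692/-7.5480 = 0.03567
P_K = P₀×ρ^K = 0.03567 × 1.26923^8 = 0.03567 × 6.7348 = 0.2402
λ_eff = λ(1-P_K) = 6.6 × (1 - 0.24022) = 6.6 × 0.75978 = 5.0145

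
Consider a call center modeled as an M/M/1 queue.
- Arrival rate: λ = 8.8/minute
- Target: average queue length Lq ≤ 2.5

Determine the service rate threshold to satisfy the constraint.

For M/M/1: Lq = λ²/(μ(μ-λ))
Need Lq ≤ 2.5, i.e. μ(μ-λ) ≥ λ²/2.5
μ² - 8.8μ - 77.44/2.5 ≥ 0  →  μ² - 8.8μ - 30.9760 ≥ 0
Quadratic formula (positive root): μ = [λ + √(λ² + 4×30.9760)]/2
Discriminant: 77.44 + 4×30.9760 = 201.3440, √201.3440 = 14.1896
μ ≥ (8.8 + 14.1896)/2 = 11.4948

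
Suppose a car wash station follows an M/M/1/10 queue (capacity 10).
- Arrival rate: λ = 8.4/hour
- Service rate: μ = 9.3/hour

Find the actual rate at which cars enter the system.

ρ = λ/μ = 8.4/9.3 = 0.90323
P₀ = (1-ρ)/(1-ρ^(K+1)) = (1-0.90323)/(1-0.90323^11) = 0.09677/0.6736 = 0.1437
P_K = P₀×ρ^K = 0.14367 × 0.90323^10 = 0.14367 × 0.36140 = 0.05192
λ_eff = λ(1-P_K) = 8.4 × (1 - 0.05192) = 8.4 × 0.94808 = 7.9639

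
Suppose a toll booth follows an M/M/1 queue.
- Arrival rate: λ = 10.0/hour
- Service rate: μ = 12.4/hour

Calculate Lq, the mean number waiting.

ρ = λ/μ = 10.0/12.4 = 0.8065
For M/M/1: Lq = λ²/(μ(μ-λ))
Lq = 100.00/(12.4 × 2.40)
Lq = 3.3602 vehicles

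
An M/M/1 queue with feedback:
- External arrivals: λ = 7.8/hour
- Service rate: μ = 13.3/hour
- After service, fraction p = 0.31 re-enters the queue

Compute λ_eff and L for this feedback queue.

Effective arrival rate: λ_eff = λ/(1-p) = 7.8/(1-0.31) = 7.8/0.69 = 11.30435
ρ = λ_eff/μ = 11.30435/13.3 = 0.849951
L = ρ/(1-ρ) = 0.849951/(1-0.849951) = 5.6645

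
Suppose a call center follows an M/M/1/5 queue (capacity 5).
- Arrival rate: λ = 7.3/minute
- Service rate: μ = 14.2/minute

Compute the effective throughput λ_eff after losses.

ρ = λ/μ = 7.3/14.2 = 0.514085
P₀ = (1-ρ)/(1-ρ^(K+1)) = (1-0.514085)/(1-0.514085^6) = 0.4859/0.9815 = 0.4951
P_K = P₀×ρ^K = 0.4951 × 0.514085^5 = 0.4951 × 0.03591 = 0.01778
λ_eff = λ(1-P_K) = 7.3 × (1 - 0.01778) = 7.3 × 0.98222 = 7.1702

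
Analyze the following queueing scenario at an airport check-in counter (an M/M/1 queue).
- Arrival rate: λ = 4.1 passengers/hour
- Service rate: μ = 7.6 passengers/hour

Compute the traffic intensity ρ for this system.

Server utilization: ρ = λ/μ
ρ = 4.1/7.6 = 0.5395
The server is busy 53.95% of the time.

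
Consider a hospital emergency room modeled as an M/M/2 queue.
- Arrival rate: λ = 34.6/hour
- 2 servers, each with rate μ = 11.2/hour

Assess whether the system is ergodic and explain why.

Stability requires ρ = λ/(cμ) < 1
ρ = 34.6/(2 × 11.2) = 34.6/22.40 = 1.5446
Since 1.5446 ≥ 1, the system is UNSTABLE.
Need c > λ/μ = 34.6/11.2 = 3.09.
Minimum servers needed: c = 4.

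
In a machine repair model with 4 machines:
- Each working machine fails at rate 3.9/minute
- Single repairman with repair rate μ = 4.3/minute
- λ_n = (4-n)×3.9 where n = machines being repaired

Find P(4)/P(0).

P(4)/P(0) = ∏_{i=0}^{4-1} λ_i/μ_{i+1}
= (4-0)×3.9/4.3 × (4-1)×3.9/4.3 × (4-2)×3.9/4.3 × (4-3)×3.9/4.3
= 16.2404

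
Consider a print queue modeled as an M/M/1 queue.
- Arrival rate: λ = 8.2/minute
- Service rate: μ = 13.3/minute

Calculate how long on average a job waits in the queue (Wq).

First, compute utilization: ρ = λ/μ = 8.2/13.3 = 0.6165
For M/M/1: Wq = λ/(μ(μ-λ))
Wq = 8.2/(13.3 × (13.3-8.2))
Wq = 8.2/(13.3 × 5.10)
Wq = 0.1209 minutes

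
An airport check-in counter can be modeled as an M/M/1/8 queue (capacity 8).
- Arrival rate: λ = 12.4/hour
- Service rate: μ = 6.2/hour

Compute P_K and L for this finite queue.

ρ = λ/μ = 12.4/6.2 = 2.0000
P₀ = (1-ρ)/(1-ρ^(K+1)) = (1-2.0000)/(1-2.0000^9) = -1.0000/-511.0000 = 0.001957
P_K = P₀×ρ^K = 0.001957 × 2.0000^8 = 0.001957 × 256.0000 = 0.5010
Blocking probability P_8 = 0.5010 (50.10%)
L = ρ[1 - (K+1)ρ^K + Kρ^(K+1)] / [(1-ρ)(1-ρ^(K+1))]
L = 2.0000 × (1 - 9×256.0000 + 8×512.0000) / ((1 - 2.0000) × (1 - 512.0000)) = 7.0176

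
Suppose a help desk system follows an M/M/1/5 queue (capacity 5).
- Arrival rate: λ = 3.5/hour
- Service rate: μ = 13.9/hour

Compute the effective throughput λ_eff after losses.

ρ = λ/μ = 3.5/13.9 = 0.2518
P₀ = (1-ρ)/(1-ρ^(K+1)) = (1-0.2518)/(1-0.2518^6) = 0.7482/0.9997 = 0.7484
P_K = P₀×ρ^K = 0.74839 × 0.2518^5 = 0.74839 × 0.0010122 = 0.0007575
λ_eff = λ(1-P_K) = 3.5 × (1 - 0.0007575) = 3.5 × 0.99924 = 3.4973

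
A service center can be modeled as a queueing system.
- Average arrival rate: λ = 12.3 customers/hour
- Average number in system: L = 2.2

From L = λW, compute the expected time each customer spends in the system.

Little's Law: L = λW, so W = L/λ
W = 2.2/12.3 = 0.1789 hours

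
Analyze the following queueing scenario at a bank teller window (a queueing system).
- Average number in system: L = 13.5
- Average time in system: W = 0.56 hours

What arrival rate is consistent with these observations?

Little's Law: L = λW, so λ = L/W
λ = 13.5/0.56 = 24.1071 transactions/hour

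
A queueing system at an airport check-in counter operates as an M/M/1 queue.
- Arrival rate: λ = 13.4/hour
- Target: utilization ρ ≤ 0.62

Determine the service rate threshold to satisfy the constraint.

ρ = λ/μ, so μ = λ/ρ
μ ≥ 13.4/0.62 = 21.6129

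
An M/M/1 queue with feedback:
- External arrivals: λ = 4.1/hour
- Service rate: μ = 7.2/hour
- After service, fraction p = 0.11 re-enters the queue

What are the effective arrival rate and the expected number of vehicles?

Effective arrival rate: λ_eff = λ/(1-p) = 4.1/(1-0.11) = 4.1/0.89 = 4.60674
ρ = λ_eff/μ = 4.60674/7.2 = 0.639825
L = ρ/(1-ρ) = 0.639825/(1-0.639825) = 1.7764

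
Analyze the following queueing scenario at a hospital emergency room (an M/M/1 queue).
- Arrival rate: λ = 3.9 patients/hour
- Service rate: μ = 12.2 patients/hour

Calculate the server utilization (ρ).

Server utilization: ρ = λ/μ
ρ = 3.9/12.2 = 0.3197
The server is busy 31.97% of the time.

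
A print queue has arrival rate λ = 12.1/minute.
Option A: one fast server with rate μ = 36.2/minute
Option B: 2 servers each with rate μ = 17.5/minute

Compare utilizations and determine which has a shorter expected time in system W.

Option A: single server μ = 36.2 (M/M/1)
  ρ_A = 12.1/36.2 = 0.3343
  W_A = 1/(μ-λ) = 1/(36.2-12.1) = 1/24.10 = 0.04149

Option B: 2 servers μ = 17.5 (M/M/2)
  ρ_B = λ/(cμ) = 12.1/(2×17.5) = 0.3457
  Offered load a = λ/μ = cρ = 12.1/17.5 = 0.6914
  P₀ = [ Σₙ₌₀^1 aⁿ/n! + a^2/(2!(1-ρ)) ]⁻¹
  Σ = a^0/0! + a^1/1! = 1.0000 + 0.6914 = 1.6914
  a^2/(2!(1-ρ)) = 0.47807/(2 × 0.65429) = 0.3653
  P₀ = 1/(1.6914 + 0.3653) = 0.4862
  Lq = P₀·a^2·ρ / (2!(1-ρ)²) = 0.4862 × 0.4781 × 0.3457 / (2 × 0.4281) = 0.09386
  Wq_B = Lq/λ = 0.09386/12.1 = 0.007757
  W_B = Wq_B + 1/μ = 0.007757 + 0.05714 = 0.06490

Since W_A = 0.04149 < W_B = 0.06490, Option A (single fast server) has the shorter time in system.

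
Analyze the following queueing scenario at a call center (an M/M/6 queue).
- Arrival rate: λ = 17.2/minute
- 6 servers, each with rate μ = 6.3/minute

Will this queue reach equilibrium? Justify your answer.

Stability requires ρ = λ/(cμ) < 1
ρ = 17.2/(6 × 6.3) = 17.2/37.80 = 0.4550
Since 0.4550 < 1, the system is STABLE.
The servers are busy 45.50% of the time.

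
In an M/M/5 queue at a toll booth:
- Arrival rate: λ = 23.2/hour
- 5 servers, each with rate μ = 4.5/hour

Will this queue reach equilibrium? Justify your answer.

Stability requires ρ = λ/(cμ) < 1
ρ = 23.2/(5 × 4.5) = 23.2/22.50 = 1.0311
Since 1.0311 ≥ 1, the system is UNSTABLE.
Need c > λ/μ = 23.2/4.5 = 5.16.
Minimum servers needed: c = 6.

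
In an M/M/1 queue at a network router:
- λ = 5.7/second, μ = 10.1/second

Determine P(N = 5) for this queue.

ρ = λ/μ = 5.7/10.1 = 0.56436
P(n) = (1-ρ)ρⁿ
P(5) = (1-0.56436) × 0.56436^5
P(5) = 0.4356 × 0.05725
P(5) = 0.02494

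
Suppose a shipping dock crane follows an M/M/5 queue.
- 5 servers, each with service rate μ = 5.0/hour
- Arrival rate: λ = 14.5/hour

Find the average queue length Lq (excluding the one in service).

Traffic intensity: ρ = λ/(cμ) = 14.5/(5×5.0) = 0.5800
Since ρ = 0.5800 < 1, system is stable.
Offered load a = λ/μ = cρ = 14.5/5.0 = 2.9000
P₀ = [ Σₙ₌₀^4 aⁿ/n! + a^5/(5!(1-ρ)) ]⁻¹
Σ = a^0/0! + a^1/1! + a^2/2! + a^3/3! + a^4/4! = 1.0000 + 2.9000 + 4.2050 + 4.0648 + 2.9470 = 15.1168
a^5/(5!(1-ρ)) = 205.1115/(120 × 0.4200) = 4.0697
P₀ = 1/(15.1168 + 4.0697) = 0.05212
Lq = P₀·a^5·ρ / (5!(1-ρ)²) = 0.05212 × 205.1115 × 0.5800 / (120 × 0.1764) = 0.2929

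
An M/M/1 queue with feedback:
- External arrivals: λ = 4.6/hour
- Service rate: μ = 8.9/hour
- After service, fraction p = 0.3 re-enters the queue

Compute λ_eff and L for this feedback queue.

Effective arrival rate: λ_eff = λ/(1-p) = 4.6/(1-0.3) = 4.6/0.70 = 6.57143
ρ = λ_eff/μ = 6.57143/8.9 = 0.738363
L = ρ/(1-ρ) = 0.738363/(1-0.738363) = 2.8221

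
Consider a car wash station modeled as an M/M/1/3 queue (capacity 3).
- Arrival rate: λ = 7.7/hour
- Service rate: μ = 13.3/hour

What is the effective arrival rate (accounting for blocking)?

ρ = λ/μ = 7.7/13.3 = 0.57895
P₀ = (1-ρ)/(1-ρ^(K+1)) = (1-0.57895)/(1-0.57895^4) = 0.42105/0.88765 = 0.4743
P_K = P₀×ρ^K = 0.47434 × 0.57895^3 = 0.47434 × 0.19405 = 0.09205
λ_eff = λ(1-P_K) = 7.7 × (1 - 0.09205) = 7.7 × 0.90795 = 6.9912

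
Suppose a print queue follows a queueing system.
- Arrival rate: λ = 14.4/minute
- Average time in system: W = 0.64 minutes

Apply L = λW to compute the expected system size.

Little's Law: L = λW
L = 14.4 × 0.64 = 9.2160 jobs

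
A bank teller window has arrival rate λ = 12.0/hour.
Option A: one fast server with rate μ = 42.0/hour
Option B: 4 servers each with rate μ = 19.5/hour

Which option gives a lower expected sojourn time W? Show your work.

Option A: single server μ = 42.0 (M/M/1)
  ρ_A = 12.0/42.0 = 0.2857
  W_A = 1/(μ-λ) = 1/(42.0-12.0) = 1/30.00 = 0.03333

Option B: 4 servers μ = 19.5 (M/M/4)
  ρ_B = λ/(cμ) = 12.0/(4×19.5) = 0.1538
  Offered load a = λ/μ = cρ = 12.0/19.5 = 0.6154
  P₀ = [ Σₙ₌₀^3 aⁿ/n! + a^4/(4!(1-ρ)) ]⁻¹
  Σ = a^0/0! + a^1/1! + a^2/2! + a^3/3! = 1.0000 + 0.61538 + 0.18935 + 0.038841 = 1.8436
  a^4/(4!(1-ρ)) = 0.14341/(24 × 0.84615) = 0.007062
  P₀ = 1/(1.84357 + 0.00706197) = 0.5404
  Lq = P₀·a^4·ρ / (4!(1-ρ)²) = 0.54035 × 0.14341 × 0.15385 / (24 × 0.71598) = 0.0006938
  Wq_B = Lq/λ = 0.0006938/12.0 = 0.00005782
  W_B = Wq_B + 1/μ = 0.00005782 + 0.05128 = 0.05134

Since W_A = 0.03333 < W_B = 0.05134, Option A (single fast server) has the shorter time in system.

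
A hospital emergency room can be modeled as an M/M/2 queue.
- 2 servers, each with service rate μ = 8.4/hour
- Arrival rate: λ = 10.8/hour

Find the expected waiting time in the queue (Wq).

Traffic intensity: ρ = λ/(cμ) = 10.8/(2×8.4) = 0.6429
Since ρ = 0.6429 < 1, system is stable.
Offered load a = λ/μ = cρ = 10.8/8.4 = 1.2857
P₀ = [ Σₙ₌₀^1 aⁿ/n! + a^2/(2!(1-ρ)) ]⁻¹
Σ = a^0/0! + a^1/1! = 1.0000 + 1.2857 = 2.2857
a^2/(2!(1-ρ)) = 1.65306/(2 × 0.357143) = 2.3143
P₀ = 1/(2.2857 + 2.3143) = 0.2174
Lq = P₀·a^2·ρ / (2!(1-ρ)²) = 0.21739 × 1.6531 × 0.64286 / (2 × 0.12755) = 0.9056
Wq = Lq/λ = 0.9056/10.8 = 0.08385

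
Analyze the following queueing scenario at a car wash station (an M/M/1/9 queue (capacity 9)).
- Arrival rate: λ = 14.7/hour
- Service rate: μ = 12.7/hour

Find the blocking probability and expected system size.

ρ = λ/μ = 14.7/12.7 = 1.15748
P₀ = (1-ρ)/(1-ρ^(K+1)) = (1-1.15748)/(1-1.15748^10) = -0.15748/-3.3165 = 0.04748
P_K = P₀×ρ^K = 0.04748 × 1.15748^9 = 0.04748 × 3.7292 = 0.1771
Blocking probability P_9 = 0.1771 (17.71%)
L = ρ[1 - (K+1)ρ^K + Kρ^(K+1)] / [(1-ρ)(1-ρ^(K+1))]
L = 1.15748 × (1 - 10×3.729250 + 9×4.316532) / ((1 - 1.15748) × (1 - 4.316532)) = 5.6652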